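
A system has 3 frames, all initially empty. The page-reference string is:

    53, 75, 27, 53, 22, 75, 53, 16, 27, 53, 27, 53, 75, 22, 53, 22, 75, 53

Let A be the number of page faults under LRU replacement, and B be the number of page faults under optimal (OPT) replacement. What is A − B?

Under LRU: F F F . F F . F F . . . F F . . . . → 9 faults.
Under OPT: F F F . F . . F F . . . . F . . . . → 7 faults.
A − B = 9 − 7 = 2.

2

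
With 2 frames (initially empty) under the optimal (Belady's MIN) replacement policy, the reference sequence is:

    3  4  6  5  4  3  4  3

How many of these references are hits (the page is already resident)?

3

3: miss, frames (3)
4: miss, frames (3 4)
6: miss, evict 3, frames (4 6)
5: miss, evict 6, frames (4 5)
4: hit
3: miss, evict 5, frames (4 3)
4: hit
3: hit
Hits: 3.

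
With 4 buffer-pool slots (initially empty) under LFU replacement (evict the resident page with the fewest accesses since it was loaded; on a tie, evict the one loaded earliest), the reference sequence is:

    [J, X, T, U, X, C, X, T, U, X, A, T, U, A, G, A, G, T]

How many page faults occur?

J -> miss, frames (J)
X -> miss, frames (J X)
T -> miss, frames (J X T)
U -> miss, frames (J X T U)
X -> hit
C -> miss, evict J, frames (X T U C)
X -> hit
T -> hit
U -> hit
X -> hit
A -> miss, evict C, frames (X T U A)
T -> hit
U -> hit
A -> hit
G -> miss, evict A, frames (X T U G)
A -> miss, evict G, frames (X T U A)
G -> miss, evict A, frames (X T U G)
T -> hit
Page faults: 9.

9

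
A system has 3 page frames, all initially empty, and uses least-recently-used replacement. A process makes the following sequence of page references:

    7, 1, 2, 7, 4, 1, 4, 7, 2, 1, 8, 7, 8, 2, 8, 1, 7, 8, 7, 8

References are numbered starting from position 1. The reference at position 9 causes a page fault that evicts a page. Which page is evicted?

1

pos 1: 7: fault, frames {7}
pos 2: 1: fault, frames {7,1}
pos 3: 2: fault, frames {7,1,2}
pos 4: 7: hit
pos 5: 4: fault, evict 1, frames {2,7,4}
pos 6: 1: fault, evict 2, frames {7,4,1}
pos 7: 4: hit
pos 8: 7: hit
pos 9: 2: fault, evict 1, frames {4,7,2}
At position 9, page 1 is evicted.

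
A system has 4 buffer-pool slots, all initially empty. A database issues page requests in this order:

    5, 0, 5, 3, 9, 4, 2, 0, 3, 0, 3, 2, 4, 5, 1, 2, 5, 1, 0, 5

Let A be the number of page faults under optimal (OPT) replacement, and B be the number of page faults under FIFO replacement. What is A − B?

-4

Under OPT: F F . F F F F . . . . . . F F . . . . . → 8 faults.
Under FIFO: F F . F F F F F F . . . . F F F . . F . → 12 faults.
A − B = 8 − 12 = -4.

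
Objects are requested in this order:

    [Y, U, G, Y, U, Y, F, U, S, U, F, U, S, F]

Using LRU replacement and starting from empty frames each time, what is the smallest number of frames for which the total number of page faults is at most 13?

f=1: 14 faults
f=2: 11 faults
f=3: 5 faults
f=4: 5 faults
f=5: 5 faults
Smallest f with faults ≤ 13 is 2.

2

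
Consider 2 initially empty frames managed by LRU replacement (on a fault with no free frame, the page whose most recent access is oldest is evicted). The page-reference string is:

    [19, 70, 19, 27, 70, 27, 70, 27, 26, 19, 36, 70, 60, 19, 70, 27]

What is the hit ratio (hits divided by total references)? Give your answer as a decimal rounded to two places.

0.25

19 -> fault, frames {19}
70 -> fault, frames {19,70}
19 -> hit
27 -> fault, evict 70, frames {19,27}
70 -> fault, evict 19, frames {27,70}
27 -> hit
70 -> hit
27 -> hit
26 -> fault, evict 70, frames {27,26}
19 -> fault, evict 27, frames {26,19}
36 -> fault, evict 26, frames {19,36}
70 -> fault, evict 19, frames {36,70}
60 -> fault, evict 36, frames {70,60}
19 -> fault, evict 70, frames {60,19}
70 -> fault, evict 60, frames {19,70}
27 -> fault, evict 19, frames {70,27}
Hits: 4 of 16 references → 4/16 = 0.2500.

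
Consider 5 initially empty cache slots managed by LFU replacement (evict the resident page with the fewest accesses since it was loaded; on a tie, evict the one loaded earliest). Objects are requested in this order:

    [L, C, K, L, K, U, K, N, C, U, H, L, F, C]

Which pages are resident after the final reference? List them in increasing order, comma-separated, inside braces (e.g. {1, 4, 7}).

{C, F, K, L, U}

L -> fault, frames {L}
C -> fault, frames {L,C}
K -> fault, frames {L,C,K}
L -> hit
K -> hit
U -> fault, frames {L,C,K,U}
K -> hit
N -> fault, frames {L,C,K,U,N}
C -> hit
U -> hit
H -> fault, evict N, frames {L,C,K,U,H}
L -> hit
F -> fault, evict H, frames {L,C,K,U,F}
C -> hit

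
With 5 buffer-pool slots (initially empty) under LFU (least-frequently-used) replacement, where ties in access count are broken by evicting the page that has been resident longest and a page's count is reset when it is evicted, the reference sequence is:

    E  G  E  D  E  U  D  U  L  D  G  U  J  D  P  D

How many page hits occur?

9

E: miss, frames {E}
G: miss, frames {E,G}
E: hit
D: miss, frames {E,G,D}
E: hit
U: miss, frames {E,G,D,U}
D: hit
U: hit
L: miss, frames {E,G,D,U,L}
D: hit
G: hit
U: hit
J: miss, evict L, frames {E,G,D,U,J}
D: hit
P: miss, evict J, frames {E,G,D,U,P}
D: hit
Hits: 9.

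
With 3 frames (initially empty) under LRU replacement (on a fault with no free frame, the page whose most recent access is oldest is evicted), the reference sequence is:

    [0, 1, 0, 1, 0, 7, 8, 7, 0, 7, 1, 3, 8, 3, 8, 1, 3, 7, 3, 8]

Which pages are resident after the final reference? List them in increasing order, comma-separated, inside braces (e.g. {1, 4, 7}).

{3, 7, 8}

0 → fault, frames (0)
1 → fault, frames (0 1)
0 → hit
1 → hit
0 → hit
7 → fault, frames (1 0 7)
8 → fault, evict 1, frames (0 7 8)
7 → hit
0 → hit
7 → hit
1 → fault, evict 8, frames (0 7 1)
3 → fault, evict 0, frames (7 1 3)
8 → fault, evict 7, frames (1 3 8)
3 → hit
8 → hit
1 → hit
3 → hit
7 → fault, evict 8, frames (1 3 7)
3 → hit
8 → fault, evict 1, frames (7 3 8)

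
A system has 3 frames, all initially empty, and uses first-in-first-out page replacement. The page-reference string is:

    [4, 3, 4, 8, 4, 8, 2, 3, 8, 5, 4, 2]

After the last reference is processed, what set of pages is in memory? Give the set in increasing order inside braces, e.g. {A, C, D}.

4 -> miss, frames (4)
3 -> miss, frames (4 3)
4 -> hit
8 -> miss, frames (4 3 8)
4 -> hit
8 -> hit
2 -> miss, evict 4, frames (3 8 2)
3 -> hit
8 -> hit
5 -> miss, evict 3, frames (8 2 5)
4 -> miss, evict 8, frames (2 5 4)
2 -> hit

{2, 4, 5}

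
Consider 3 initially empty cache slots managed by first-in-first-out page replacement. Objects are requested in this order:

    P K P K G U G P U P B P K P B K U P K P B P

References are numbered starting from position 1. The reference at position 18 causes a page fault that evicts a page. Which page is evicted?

B

pos 1: P: fault, frames {P}
pos 2: K: fault, frames {P,K}
pos 3: P: hit
pos 4: K: hit
pos 5: G: fault, frames {P,K,G}
pos 6: U: fault, evict P, frames {K,G,U}
pos 7: G: hit
pos 8: P: fault, evict K, frames {G,U,P}
pos 9: U: hit
pos 10: P: hit
pos 11: B: fault, evict G, frames {U,P,B}
pos 12: P: hit
pos 13: K: fault, evict U, frames {P,B,K}
pos 14: P: hit
pos 15: B: hit
pos 16: K: hit
pos 17: U: fault, evict P, frames {B,K,U}
pos 18: P: fault, evict B, frames {K,U,P}
At position 18, page B is evicted.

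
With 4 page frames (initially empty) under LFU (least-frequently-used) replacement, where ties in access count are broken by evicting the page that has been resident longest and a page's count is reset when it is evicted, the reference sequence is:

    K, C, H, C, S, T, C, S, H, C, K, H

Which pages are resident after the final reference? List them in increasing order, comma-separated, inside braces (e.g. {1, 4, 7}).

{C, H, K, S}

K -> fault, frames (K)
C -> fault, frames (K C)
H -> fault, frames (K C H)
C -> hit
S -> fault, frames (K C H S)
T -> fault, evict K, frames (C H S T)
C -> hit
S -> hit
H -> hit
C -> hit
K -> fault, evict T, frames (C H S K)
H -> hit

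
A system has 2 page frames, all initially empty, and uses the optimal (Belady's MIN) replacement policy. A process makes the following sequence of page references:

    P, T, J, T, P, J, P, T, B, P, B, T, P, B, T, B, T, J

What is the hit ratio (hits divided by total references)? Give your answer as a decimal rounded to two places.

P: miss, frames {P}
T: miss, frames {P,T}
J: miss, evict P, frames {T,J}
T: hit
P: miss, evict T, frames {J,P}
J: hit
P: hit
T: miss, evict J, frames {P,T}
B: miss, evict T, frames {P,B}
P: hit
B: hit
T: miss, evict B, frames {P,T}
P: hit
B: miss, evict P, frames {T,B}
T: hit
B: hit
T: hit
J: miss, evict B, frames {T,J}
Hits: 9 of 18 references → 9/18 = 0.5000.

0.50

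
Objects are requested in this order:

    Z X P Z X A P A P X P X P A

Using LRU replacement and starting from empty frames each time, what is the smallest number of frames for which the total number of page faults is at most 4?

4

f=1: 14 faults
f=2: 9 faults
f=3: 5 faults
f=4: 4 faults
Smallest f with faults ≤ 4 is 4.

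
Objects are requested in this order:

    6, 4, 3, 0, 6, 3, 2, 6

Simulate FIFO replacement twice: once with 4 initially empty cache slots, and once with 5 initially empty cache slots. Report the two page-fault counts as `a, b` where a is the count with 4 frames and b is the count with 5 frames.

6, 5

4 frames: F F F F . . F F → 6 faults.
5 frames: F F F F . . F . → 5 faults.
5 < 6: adding a frame reduced faults, as is typical.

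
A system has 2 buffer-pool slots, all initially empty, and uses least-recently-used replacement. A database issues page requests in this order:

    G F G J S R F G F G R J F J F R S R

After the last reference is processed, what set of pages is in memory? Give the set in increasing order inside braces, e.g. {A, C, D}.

{R, S}

G -> fault, frames (G)
F -> fault, frames (G F)
G -> hit
J -> fault, evict F, frames (G J)
S -> fault, evict G, frames (J S)
R -> fault, evict J, frames (S R)
F -> fault, evict S, frames (R F)
G -> fault, evict R, frames (F G)
F -> hit
G -> hit
R -> fault, evict F, frames (G R)
J -> fault, evict G, frames (R J)
F -> fault, evict R, frames (J F)
J -> hit
F -> hit
R -> fault, evict J, frames (F R)
S -> fault, evict F, frames (R S)
R -> hit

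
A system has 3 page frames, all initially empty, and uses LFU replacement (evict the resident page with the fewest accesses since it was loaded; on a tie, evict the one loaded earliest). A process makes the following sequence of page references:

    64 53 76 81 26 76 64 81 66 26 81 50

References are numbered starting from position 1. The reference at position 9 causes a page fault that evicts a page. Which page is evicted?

64

pos 1: 64: miss, frames [64]
pos 2: 53: miss, frames [64, 53]
pos 3: 76: miss, frames [64, 53, 76]
pos 4: 81: miss, evict 64, frames [53, 76, 81]
pos 5: 26: miss, evict 53, frames [76, 81, 26]
pos 6: 76: hit
pos 7: 64: miss, evict 81, frames [76, 26, 64]
pos 8: 81: miss, evict 26, frames [76, 64, 81]
pos 9: 66: miss, evict 64, frames [76, 81, 66]
At position 9, page 64 is evicted.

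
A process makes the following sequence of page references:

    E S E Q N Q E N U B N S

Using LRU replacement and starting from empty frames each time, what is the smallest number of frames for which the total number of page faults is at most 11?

f=1: 12 faults
f=2: 10 faults
f=3: 7 faults
f=4: 7 faults
f=5: 7 faults
f=6: 6 faults
Smallest f with faults ≤ 11 is 2.

2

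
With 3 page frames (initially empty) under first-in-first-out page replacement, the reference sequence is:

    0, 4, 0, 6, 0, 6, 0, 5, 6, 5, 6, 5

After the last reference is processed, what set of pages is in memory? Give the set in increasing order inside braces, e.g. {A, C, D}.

{4, 5, 6}

0 -> fault, frames (0)
4 -> fault, frames (0 4)
0 -> hit
6 -> fault, frames (0 4 6)
0 -> hit
6 -> hit
0 -> hit
5 -> fault, evict 0, frames (4 6 5)
6 -> hit
5 -> hit
6 -> hit
5 -> hit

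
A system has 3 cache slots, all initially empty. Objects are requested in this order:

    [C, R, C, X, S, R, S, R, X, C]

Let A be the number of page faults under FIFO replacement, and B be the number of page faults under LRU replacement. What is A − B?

Under FIFO: F F . F F . . . . F → 5 faults.
Under LRU: F F . F F F . . . F → 6 faults.
A − B = 5 − 6 = -1.

-1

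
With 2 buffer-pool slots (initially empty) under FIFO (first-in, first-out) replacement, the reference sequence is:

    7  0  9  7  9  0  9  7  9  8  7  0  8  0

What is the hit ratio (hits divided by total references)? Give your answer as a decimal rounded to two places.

7 -> miss, frames {7}
0 -> miss, frames {7,0}
9 -> miss, evict 7, frames {0,9}
7 -> miss, evict 0, frames {9,7}
9 -> hit
0 -> miss, evict 9, frames {7,0}
9 -> miss, evict 7, frames {0,9}
7 -> miss, evict 0, frames {9,7}
9 -> hit
8 -> miss, evict 9, frames {7,8}
7 -> hit
0 -> miss, evict 7, frames {8,0}
8 -> hit
0 -> hit
Hits: 5 of 14 references → 5/14 = 0.3571.

0.36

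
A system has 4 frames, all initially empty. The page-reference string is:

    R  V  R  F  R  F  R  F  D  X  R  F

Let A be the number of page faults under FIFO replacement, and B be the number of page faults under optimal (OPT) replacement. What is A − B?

1

Under FIFO: F F . F . . . . F F F . → 6 faults.
Under OPT: F F . F . . . . F F . . → 5 faults.
A − B = 6 − 5 = 1.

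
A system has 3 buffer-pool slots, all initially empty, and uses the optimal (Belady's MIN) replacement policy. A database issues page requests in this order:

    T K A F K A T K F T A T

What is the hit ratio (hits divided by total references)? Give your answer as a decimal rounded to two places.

T -> fault, frames (T)
K -> fault, frames (T K)
A -> fault, frames (T K A)
F -> fault, evict T, frames (K A F)
K -> hit
A -> hit
T -> fault, evict A, frames (K F T)
K -> hit
F -> hit
T -> hit
A -> fault, evict F, frames (K T A)
T -> hit
Hits: 6 of 12 references → 6/12 = 0.5000.

0.50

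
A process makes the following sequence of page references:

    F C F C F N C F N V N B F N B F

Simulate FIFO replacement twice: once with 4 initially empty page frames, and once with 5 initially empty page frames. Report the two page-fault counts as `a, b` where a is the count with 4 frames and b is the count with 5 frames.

4 frames: F F . . . F . . . F . F F . . . → 6 faults.
5 frames: F F . . . F . . . F . F . . . . → 5 faults.
5 < 6: adding a frame reduced faults, as is typical.

6, 5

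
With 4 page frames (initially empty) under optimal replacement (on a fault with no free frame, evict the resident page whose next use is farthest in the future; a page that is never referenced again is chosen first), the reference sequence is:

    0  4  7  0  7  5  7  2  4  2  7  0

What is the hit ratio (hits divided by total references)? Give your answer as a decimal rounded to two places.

0 -> fault, frames [0]
4 -> fault, frames [0, 4]
7 -> fault, frames [0, 4, 7]
0 -> hit
7 -> hit
5 -> fault, frames [0, 4, 7, 5]
7 -> hit
2 -> fault, evict 5, frames [0, 4, 7, 2]
4 -> hit
2 -> hit
7 -> hit
0 -> hit
Hits: 7 of 12 references → 7/12 = 0.5833.

0.58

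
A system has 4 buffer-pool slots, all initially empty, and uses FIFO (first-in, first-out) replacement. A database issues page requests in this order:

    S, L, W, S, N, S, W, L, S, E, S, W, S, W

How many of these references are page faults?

6

S: miss, frames {S}
L: miss, frames {S,L}
W: miss, frames {S,L,W}
S: hit
N: miss, frames {S,L,W,N}
S: hit
W: hit
L: hit
S: hit
E: miss, evict S, frames {L,W,N,E}
S: miss, evict L, frames {W,N,E,S}
W: hit
S: hit
W: hit
Page faults: 6.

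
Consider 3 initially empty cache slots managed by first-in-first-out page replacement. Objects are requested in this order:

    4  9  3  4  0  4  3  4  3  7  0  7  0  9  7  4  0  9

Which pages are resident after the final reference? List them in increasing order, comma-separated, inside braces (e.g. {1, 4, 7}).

{0, 7, 9}

4 -> fault, frames {4}
9 -> fault, frames {4,9}
3 -> fault, frames {4,9,3}
4 -> hit
0 -> fault, evict 4, frames {9,3,0}
4 -> fault, evict 9, frames {3,0,4}
3 -> hit
4 -> hit
3 -> hit
7 -> fault, evict 3, frames {0,4,7}
0 -> hit
7 -> hit
0 -> hit
9 -> fault, evict 0, frames {4,7,9}
7 -> hit
4 -> hit
0 -> fault, evict 4, frames {7,9,0}
9 -> hit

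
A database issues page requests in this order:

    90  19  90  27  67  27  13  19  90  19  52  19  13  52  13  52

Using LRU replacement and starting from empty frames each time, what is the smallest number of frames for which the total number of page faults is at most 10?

f=1: 16 faults
f=2: 10 faults
f=3: 9 faults
f=4: 8 faults
f=5: 6 faults
f=6: 6 faults
Smallest f with faults ≤ 10 is 2.

2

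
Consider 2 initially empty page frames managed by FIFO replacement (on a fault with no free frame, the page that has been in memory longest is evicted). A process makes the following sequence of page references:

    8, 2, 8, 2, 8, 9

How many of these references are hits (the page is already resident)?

8 -> fault, frames (8)
2 -> fault, frames (8 2)
8 -> hit
2 -> hit
8 -> hit
9 -> fault, evict 8, frames (2 9)
Hits: 3.

3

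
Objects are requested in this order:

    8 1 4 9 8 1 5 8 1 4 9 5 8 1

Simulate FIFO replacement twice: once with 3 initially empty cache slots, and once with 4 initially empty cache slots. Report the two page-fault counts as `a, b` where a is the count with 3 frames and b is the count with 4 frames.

3 frames: F F F F F F F . . F F . F F → 11 faults.
4 frames: F F F F . . F F F F F F F F → 12 faults.
12 > 11: adding a frame increased faults — Belady's anomaly.

11, 12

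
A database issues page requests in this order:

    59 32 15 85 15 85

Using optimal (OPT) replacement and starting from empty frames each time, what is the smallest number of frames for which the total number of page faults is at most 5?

f=1: 6 faults
f=2: 4 faults
f=3: 4 faults
f=4: 4 faults
Smallest f with faults ≤ 5 is 2.

2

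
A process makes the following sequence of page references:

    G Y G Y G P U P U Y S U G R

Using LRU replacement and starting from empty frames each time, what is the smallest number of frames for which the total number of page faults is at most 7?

4

f=1: 14 faults
f=2: 9 faults
f=3: 8 faults
f=4: 7 faults
f=5: 6 faults
f=6: 6 faults
Smallest f with faults ≤ 7 is 4.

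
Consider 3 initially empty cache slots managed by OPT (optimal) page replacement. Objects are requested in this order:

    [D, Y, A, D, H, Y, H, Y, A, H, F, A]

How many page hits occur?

D -> miss, frames [D]
Y -> miss, frames [D, Y]
A -> miss, frames [D, Y, A]
D -> hit
H -> miss, evict D, frames [Y, A, H]
Y -> hit
H -> hit
Y -> hit
A -> hit
H -> hit
F -> miss, evict H, frames [Y, A, F]
A -> hit
Hits: 7.

7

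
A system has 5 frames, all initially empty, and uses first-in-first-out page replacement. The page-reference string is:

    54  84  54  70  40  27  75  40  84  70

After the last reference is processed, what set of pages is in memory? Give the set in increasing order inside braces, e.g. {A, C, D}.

{27, 40, 70, 75, 84}

54 → fault, frames {54}
84 → fault, frames {54,84}
54 → hit
70 → fault, frames {54,84,70}
40 → fault, frames {54,84,70,40}
27 → fault, frames {54,84,70,40,27}
75 → fault, evict 54, frames {84,70,40,27,75}
40 → hit
84 → hit
70 → hit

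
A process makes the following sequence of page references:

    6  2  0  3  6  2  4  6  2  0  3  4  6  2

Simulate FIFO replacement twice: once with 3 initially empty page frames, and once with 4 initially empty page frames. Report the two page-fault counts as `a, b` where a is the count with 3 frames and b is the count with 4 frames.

3 frames: F F F F F F F . . F F . F F → 11 faults.
4 frames: F F F F . . F F F F F F F F → 12 faults.
12 > 11: adding a frame increased faults — Belady's anomaly.

11, 12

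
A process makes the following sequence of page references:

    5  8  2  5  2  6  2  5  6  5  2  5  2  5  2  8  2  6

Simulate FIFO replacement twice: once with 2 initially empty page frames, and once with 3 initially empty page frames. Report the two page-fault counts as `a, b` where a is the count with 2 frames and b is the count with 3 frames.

13, 8

2 frames: F F F F . F F F F . F F . . . F F F → 13 faults.
3 frames: F F F . . F . F . . . . . . . F F F → 8 faults.
8 < 13: adding a frame reduced faults, as is typical.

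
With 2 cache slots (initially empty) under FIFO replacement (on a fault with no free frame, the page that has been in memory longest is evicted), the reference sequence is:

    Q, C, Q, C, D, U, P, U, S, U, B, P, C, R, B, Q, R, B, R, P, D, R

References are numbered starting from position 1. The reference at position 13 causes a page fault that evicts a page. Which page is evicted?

pos 1: Q → fault, frames (Q)
pos 2: C → fault, frames (Q C)
pos 3: Q → hit
pos 4: C → hit
pos 5: D → fault, evict Q, frames (C D)
pos 6: U → fault, evict C, frames (D U)
pos 7: P → fault, evict D, frames (U P)
pos 8: U → hit
pos 9: S → fault, evict U, frames (P S)
pos 10: U → fault, evict P, frames (S U)
pos 11: B → fault, evict S, frames (U B)
pos 12: P → fault, evict U, frames (B P)
pos 13: C → fault, evict B, frames (P C)
At position 13, page B is evicted.

B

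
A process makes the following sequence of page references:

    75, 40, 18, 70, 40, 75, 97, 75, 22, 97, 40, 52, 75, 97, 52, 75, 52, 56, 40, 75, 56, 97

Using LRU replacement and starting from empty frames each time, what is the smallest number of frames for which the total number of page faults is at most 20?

2

f=1: 22 faults
f=2: 20 faults
f=3: 15 faults
f=4: 11 faults
f=5: 8 faults
f=6: 8 faults
f=7: 8 faults
f=8: 8 faults
Smallest f with faults ≤ 20 is 2.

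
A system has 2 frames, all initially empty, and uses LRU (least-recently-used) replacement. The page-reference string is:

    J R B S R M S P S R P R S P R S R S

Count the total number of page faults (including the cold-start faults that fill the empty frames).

14

J → miss, frames {J}
R → miss, frames {J,R}
B → miss, evict J, frames {R,B}
S → miss, evict R, frames {B,S}
R → miss, evict B, frames {S,R}
M → miss, evict S, frames {R,M}
S → miss, evict R, frames {M,S}
P → miss, evict M, frames {S,P}
S → hit
R → miss, evict P, frames {S,R}
P → miss, evict S, frames {R,P}
R → hit
S → miss, evict P, frames {R,S}
P → miss, evict R, frames {S,P}
R → miss, evict S, frames {P,R}
S → miss, evict P, frames {R,S}
R → hit
S → hit
Page faults: 14.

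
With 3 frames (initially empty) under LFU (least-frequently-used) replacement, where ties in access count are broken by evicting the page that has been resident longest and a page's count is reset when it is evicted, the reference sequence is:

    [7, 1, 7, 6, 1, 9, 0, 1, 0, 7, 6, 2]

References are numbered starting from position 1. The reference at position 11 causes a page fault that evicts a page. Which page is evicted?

0

pos 1: 7: miss, frames [7]
pos 2: 1: miss, frames [7, 1]
pos 3: 7: hit
pos 4: 6: miss, frames [7, 1, 6]
pos 5: 1: hit
pos 6: 9: miss, evict 6, frames [7, 1, 9]
pos 7: 0: miss, evict 9, frames [7, 1, 0]
pos 8: 1: hit
pos 9: 0: hit
pos 10: 7: hit
pos 11: 6: miss, evict 0, frames [7, 1, 6]
At position 11, page 0 is evicted.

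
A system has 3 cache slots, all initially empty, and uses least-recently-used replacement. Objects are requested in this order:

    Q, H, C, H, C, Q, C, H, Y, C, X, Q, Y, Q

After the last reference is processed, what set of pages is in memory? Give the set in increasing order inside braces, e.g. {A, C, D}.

Q: fault, frames {Q}
H: fault, frames {Q,H}
C: fault, frames {Q,H,C}
H: hit
C: hit
Q: hit
C: hit
H: hit
Y: fault, evict Q, frames {C,H,Y}
C: hit
X: fault, evict H, frames {Y,C,X}
Q: fault, evict Y, frames {C,X,Q}
Y: fault, evict C, frames {X,Q,Y}
Q: hit

{Q, X, Y}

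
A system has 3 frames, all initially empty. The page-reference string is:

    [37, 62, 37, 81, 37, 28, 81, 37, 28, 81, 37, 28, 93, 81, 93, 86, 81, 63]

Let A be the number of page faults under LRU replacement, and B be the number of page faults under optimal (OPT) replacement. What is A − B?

Under LRU: F F . F . F . . . . . . F F . F . F → 8 faults.
Under OPT: F F . F . F . . . . . . F . . F . F → 7 faults.
A − B = 8 − 7 = 1.

1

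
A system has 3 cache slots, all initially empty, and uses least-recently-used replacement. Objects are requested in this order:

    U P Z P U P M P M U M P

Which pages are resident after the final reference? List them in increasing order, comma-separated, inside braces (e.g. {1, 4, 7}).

{M, P, U}

U → miss, frames {U}
P → miss, frames {U,P}
Z → miss, frames {U,P,Z}
P → hit
U → hit
P → hit
M → miss, evict Z, frames {U,P,M}
P → hit
M → hit
U → hit
M → hit
P → hit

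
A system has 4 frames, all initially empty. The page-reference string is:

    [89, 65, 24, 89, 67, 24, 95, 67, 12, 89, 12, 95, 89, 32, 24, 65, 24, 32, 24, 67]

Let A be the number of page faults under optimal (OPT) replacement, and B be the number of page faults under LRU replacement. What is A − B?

Under OPT: F F F . F . F . F . . . . F . F . . . F → 9 faults.
Under LRU: F F F . F . F . F F . . . F F F . . . F → 11 faults.
A − B = 9 − 11 = -2.

-2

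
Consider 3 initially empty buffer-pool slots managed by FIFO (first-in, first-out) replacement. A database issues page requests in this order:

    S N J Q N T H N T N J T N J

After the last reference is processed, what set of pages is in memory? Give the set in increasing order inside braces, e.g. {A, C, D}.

S -> fault, frames {S}
N -> fault, frames {S,N}
J -> fault, frames {S,N,J}
Q -> fault, evict S, frames {N,J,Q}
N -> hit
T -> fault, evict N, frames {J,Q,T}
H -> fault, evict J, frames {Q,T,H}
N -> fault, evict Q, frames {T,H,N}
T -> hit
N -> hit
J -> fault, evict T, frames {H,N,J}
T -> fault, evict H, frames {N,J,T}
N -> hit
J -> hit

{J, N, T}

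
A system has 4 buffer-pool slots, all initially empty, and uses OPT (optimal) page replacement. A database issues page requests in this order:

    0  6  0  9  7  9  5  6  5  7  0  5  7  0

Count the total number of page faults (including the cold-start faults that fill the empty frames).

0: fault, frames (0)
6: fault, frames (0 6)
0: hit
9: fault, frames (0 6 9)
7: fault, frames (0 6 9 7)
9: hit
5: fault, evict 9, frames (0 6 7 5)
6: hit
5: hit
7: hit
0: hit
5: hit
7: hit
0: hit
Page faults: 5.

5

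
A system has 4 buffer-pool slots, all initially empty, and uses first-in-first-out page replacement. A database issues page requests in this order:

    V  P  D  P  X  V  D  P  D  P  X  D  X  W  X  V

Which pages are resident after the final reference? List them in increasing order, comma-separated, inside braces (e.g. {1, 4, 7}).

{D, V, W, X}

V -> miss, frames [V]
P -> miss, frames [V, P]
D -> miss, frames [V, P, D]
P -> hit
X -> miss, frames [V, P, D, X]
V -> hit
D -> hit
P -> hit
D -> hit
P -> hit
X -> hit
D -> hit
X -> hit
W -> miss, evict V, frames [P, D, X, W]
X -> hit
V -> miss, evict P, frames [D, X, W, V]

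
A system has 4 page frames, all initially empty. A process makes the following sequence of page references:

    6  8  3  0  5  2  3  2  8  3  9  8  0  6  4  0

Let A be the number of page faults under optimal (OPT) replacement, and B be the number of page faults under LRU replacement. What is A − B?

Under OPT: F F F F F F . . . . F . . F F . → 9 faults.
Under LRU: F F F F F F . . F . F . F F F . → 11 faults.
A − B = 9 − 11 = -2.

-2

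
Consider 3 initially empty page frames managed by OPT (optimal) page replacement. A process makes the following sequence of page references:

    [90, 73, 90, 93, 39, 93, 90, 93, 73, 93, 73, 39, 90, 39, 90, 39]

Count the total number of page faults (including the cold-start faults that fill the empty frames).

90 → fault, frames {90}
73 → fault, frames {90,73}
90 → hit
93 → fault, frames {90,73,93}
39 → fault, evict 73, frames {90,93,39}
93 → hit
90 → hit
93 → hit
73 → fault, evict 90, frames {93,39,73}
93 → hit
73 → hit
39 → hit
90 → fault, evict 73, frames {93,39,90}
39 → hit
90 → hit
39 → hit
Page faults: 6.

6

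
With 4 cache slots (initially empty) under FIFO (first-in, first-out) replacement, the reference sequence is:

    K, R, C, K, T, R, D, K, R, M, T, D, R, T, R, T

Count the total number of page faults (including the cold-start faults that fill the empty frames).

K -> fault, frames {K}
R -> fault, frames {K,R}
C -> fault, frames {K,R,C}
K -> hit
T -> fault, frames {K,R,C,T}
R -> hit
D -> fault, evict K, frames {R,C,T,D}
K -> fault, evict R, frames {C,T,D,K}
R -> fault, evict C, frames {T,D,K,R}
M -> fault, evict T, frames {D,K,R,M}
T -> fault, evict D, frames {K,R,M,T}
D -> fault, evict K, frames {R,M,T,D}
R -> hit
T -> hit
R -> hit
T -> hit
Page faults: 10.

10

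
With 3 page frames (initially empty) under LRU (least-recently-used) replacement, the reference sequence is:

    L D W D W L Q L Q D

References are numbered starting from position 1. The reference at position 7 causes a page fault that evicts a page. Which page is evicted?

pos 1: L → miss, frames (L)
pos 2: D → miss, frames (L D)
pos 3: W → miss, frames (L D W)
pos 4: D → hit
pos 5: W → hit
pos 6: L → hit
pos 7: Q → miss, evict D, frames (W L Q)
At position 7, page D is evicted.

D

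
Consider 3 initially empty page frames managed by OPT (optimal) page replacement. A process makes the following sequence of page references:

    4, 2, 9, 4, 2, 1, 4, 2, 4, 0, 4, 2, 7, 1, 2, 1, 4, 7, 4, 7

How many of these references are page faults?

4 → fault, frames (4)
2 → fault, frames (4 2)
9 → fault, frames (4 2 9)
4 → hit
2 → hit
1 → fault, evict 9, frames (4 2 1)
4 → hit
2 → hit
4 → hit
0 → fault, evict 1, frames (4 2 0)
4 → hit
2 → hit
7 → fault, evict 0, frames (4 2 7)
1 → fault, evict 7, frames (4 2 1)
2 → hit
1 → hit
4 → hit
7 → fault, evict 1, frames (4 2 7)
4 → hit
7 → hit
Page faults: 8.

8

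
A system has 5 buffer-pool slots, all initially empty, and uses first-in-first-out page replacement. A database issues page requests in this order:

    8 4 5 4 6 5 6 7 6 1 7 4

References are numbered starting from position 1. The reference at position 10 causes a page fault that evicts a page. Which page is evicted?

8

pos 1: 8: fault, frames (8)
pos 2: 4: fault, frames (8 4)
pos 3: 5: fault, frames (8 4 5)
pos 4: 4: hit
pos 5: 6: fault, frames (8 4 5 6)
pos 6: 5: hit
pos 7: 6: hit
pos 8: 7: fault, frames (8 4 5 6 7)
pos 9: 6: hit
pos 10: 1: fault, evict 8, frames (4 5 6 7 1)
At position 10, page 8 is evicted.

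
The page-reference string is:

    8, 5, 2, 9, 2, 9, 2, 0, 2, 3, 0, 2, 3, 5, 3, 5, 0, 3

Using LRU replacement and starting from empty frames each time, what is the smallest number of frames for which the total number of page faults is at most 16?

f=1: 18 faults
f=2: 12 faults
f=3: 8 faults
f=4: 7 faults
f=5: 6 faults
f=6: 6 faults
Smallest f with faults ≤ 16 is 2.

2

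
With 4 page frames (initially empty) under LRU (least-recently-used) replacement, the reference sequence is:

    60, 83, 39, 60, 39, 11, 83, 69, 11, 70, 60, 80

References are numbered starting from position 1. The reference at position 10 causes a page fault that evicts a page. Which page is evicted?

pos 1: 60 -> fault, frames [60]
pos 2: 83 -> fault, frames [60, 83]
pos 3: 39 -> fault, frames [60, 83, 39]
pos 4: 60 -> hit
pos 5: 39 -> hit
pos 6: 11 -> fault, frames [83, 60, 39, 11]
pos 7: 83 -> hit
pos 8: 69 -> fault, evict 60, frames [39, 11, 83, 69]
pos 9: 11 -> hit
pos 10: 70 -> fault, evict 39, frames [83, 69, 11, 70]
At position 10, page 39 is evicted.

39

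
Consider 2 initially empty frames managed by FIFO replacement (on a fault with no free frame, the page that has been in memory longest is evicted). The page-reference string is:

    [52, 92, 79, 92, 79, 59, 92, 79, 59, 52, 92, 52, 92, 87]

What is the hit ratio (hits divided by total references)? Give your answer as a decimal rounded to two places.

0.29

52: miss, frames (52)
92: miss, frames (52 92)
79: miss, evict 52, frames (92 79)
92: hit
79: hit
59: miss, evict 92, frames (79 59)
92: miss, evict 79, frames (59 92)
79: miss, evict 59, frames (92 79)
59: miss, evict 92, frames (79 59)
52: miss, evict 79, frames (59 52)
92: miss, evict 59, frames (52 92)
52: hit
92: hit
87: miss, evict 52, frames (92 87)
Hits: 4 of 14 references → 4/14 = 0.2857.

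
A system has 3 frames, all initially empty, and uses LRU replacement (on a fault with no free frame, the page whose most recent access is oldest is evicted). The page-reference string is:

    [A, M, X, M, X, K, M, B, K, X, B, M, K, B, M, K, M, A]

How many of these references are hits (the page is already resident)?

9

A -> miss, frames (A)
M -> miss, frames (A M)
X -> miss, frames (A M X)
M -> hit
X -> hit
K -> miss, evict A, frames (M X K)
M -> hit
B -> miss, evict X, frames (K M B)
K -> hit
X -> miss, evict M, frames (B K X)
B -> hit
M -> miss, evict K, frames (X B M)
K -> miss, evict X, frames (B M K)
B -> hit
M -> hit
K -> hit
M -> hit
A -> miss, evict B, frames (K M A)
Hits: 9.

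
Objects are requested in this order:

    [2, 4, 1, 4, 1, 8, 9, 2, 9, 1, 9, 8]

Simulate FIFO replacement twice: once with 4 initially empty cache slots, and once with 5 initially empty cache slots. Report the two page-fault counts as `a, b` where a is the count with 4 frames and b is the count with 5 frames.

4 frames: F F F . . F F F . . . . → 6 faults.
5 frames: F F F . . F F . . . . . → 5 faults.
5 < 6: adding a frame reduced faults, as is typical.

6, 5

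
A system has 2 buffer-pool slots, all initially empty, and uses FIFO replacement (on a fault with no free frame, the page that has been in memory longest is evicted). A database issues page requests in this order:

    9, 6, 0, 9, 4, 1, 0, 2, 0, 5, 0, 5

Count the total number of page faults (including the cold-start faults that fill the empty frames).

10

9 -> fault, frames {9}
6 -> fault, frames {9,6}
0 -> fault, evict 9, frames {6,0}
9 -> fault, evict 6, frames {0,9}
4 -> fault, evict 0, frames {9,4}
1 -> fault, evict 9, frames {4,1}
0 -> fault, evict 4, frames {1,0}
2 -> fault, evict 1, frames {0,2}
0 -> hit
5 -> fault, evict 0, frames {2,5}
0 -> fault, evict 2, frames {5,0}
5 -> hit
Page faults: 10.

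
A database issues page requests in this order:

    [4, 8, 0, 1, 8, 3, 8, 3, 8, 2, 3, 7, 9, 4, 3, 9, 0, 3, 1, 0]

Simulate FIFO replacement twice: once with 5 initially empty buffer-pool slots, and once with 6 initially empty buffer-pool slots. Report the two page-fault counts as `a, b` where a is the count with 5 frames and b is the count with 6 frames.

5 frames: F F F F . F . . . F . F F F . . F F F . → 12 faults.
6 frames: F F F F . F . . . F . F F F . . F . F . → 11 faults.
11 < 12: adding a frame reduced faults, as is typical.

12, 11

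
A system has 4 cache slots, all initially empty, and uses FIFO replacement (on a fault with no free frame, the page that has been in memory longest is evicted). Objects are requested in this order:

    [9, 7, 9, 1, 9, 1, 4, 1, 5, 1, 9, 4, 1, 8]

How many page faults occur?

7

9: fault, frames [9]
7: fault, frames [9, 7]
9: hit
1: fault, frames [9, 7, 1]
9: hit
1: hit
4: fault, frames [9, 7, 1, 4]
1: hit
5: fault, evict 9, frames [7, 1, 4, 5]
1: hit
9: fault, evict 7, frames [1, 4, 5, 9]
4: hit
1: hit
8: fault, evict 1, frames [4, 5, 9, 8]
Page faults: 7.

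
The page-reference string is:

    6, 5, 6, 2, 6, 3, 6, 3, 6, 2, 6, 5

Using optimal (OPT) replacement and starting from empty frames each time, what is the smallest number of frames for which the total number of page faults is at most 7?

f=1: 12 faults
f=2: 6 faults
f=3: 5 faults
f=4: 4 faults
Smallest f with faults ≤ 7 is 2.

2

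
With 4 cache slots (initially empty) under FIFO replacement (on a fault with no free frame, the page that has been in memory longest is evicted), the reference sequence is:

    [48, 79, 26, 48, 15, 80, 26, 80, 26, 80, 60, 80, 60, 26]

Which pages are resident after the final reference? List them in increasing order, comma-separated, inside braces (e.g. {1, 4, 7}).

{15, 26, 60, 80}

48 -> fault, frames [48]
79 -> fault, frames [48, 79]
26 -> fault, frames [48, 79, 26]
48 -> hit
15 -> fault, frames [48, 79, 26, 15]
80 -> fault, evict 48, frames [79, 26, 15, 80]
26 -> hit
80 -> hit
26 -> hit
80 -> hit
60 -> fault, evict 79, frames [26, 15, 80, 60]
80 -> hit
60 -> hit
26 -> hit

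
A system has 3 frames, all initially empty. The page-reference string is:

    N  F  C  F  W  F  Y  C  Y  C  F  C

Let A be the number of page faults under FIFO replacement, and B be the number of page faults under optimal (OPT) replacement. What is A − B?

2

Under FIFO: F F F . F . F . . . F F → 7 faults.
Under OPT: F F F . F . F . . . . . → 5 faults.
A − B = 7 − 5 = 2.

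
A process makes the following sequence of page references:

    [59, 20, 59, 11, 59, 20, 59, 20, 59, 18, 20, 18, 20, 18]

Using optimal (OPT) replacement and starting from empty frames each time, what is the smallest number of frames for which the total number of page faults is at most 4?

f=1: 14 faults
f=2: 5 faults
f=3: 4 faults
f=4: 4 faults
Smallest f with faults ≤ 4 is 3.

3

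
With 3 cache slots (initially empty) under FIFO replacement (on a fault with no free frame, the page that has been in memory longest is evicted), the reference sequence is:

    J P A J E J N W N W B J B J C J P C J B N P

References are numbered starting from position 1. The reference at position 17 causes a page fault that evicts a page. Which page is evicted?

B

pos 1: J: miss, frames (J)
pos 2: P: miss, frames (J P)
pos 3: A: miss, frames (J P A)
pos 4: J: hit
pos 5: E: miss, evict J, frames (P A E)
pos 6: J: miss, evict P, frames (A E J)
pos 7: N: miss, evict A, frames (E J N)
pos 8: W: miss, evict E, frames (J N W)
pos 9: N: hit
pos 10: W: hit
pos 11: B: miss, evict J, frames (N W B)
pos 12: J: miss, evict N, frames (W B J)
pos 13: B: hit
pos 14: J: hit
pos 15: C: miss, evict W, frames (B J C)
pos 16: J: hit
pos 17: P: miss, evict B, frames (J C P)
At position 17, page B is evicted.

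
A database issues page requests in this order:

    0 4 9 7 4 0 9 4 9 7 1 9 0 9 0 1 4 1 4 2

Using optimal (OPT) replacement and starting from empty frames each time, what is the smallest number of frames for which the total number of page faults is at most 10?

f=1: 20 faults
f=2: 12 faults
f=3: 9 faults
f=4: 6 faults
f=5: 6 faults
f=6: 6 faults
Smallest f with faults ≤ 10 is 3.

3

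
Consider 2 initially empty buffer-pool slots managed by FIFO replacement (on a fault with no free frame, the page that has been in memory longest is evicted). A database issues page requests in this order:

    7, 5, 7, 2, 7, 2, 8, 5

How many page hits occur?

7: fault, frames {7}
5: fault, frames {7,5}
7: hit
2: fault, evict 7, frames {5,2}
7: fault, evict 5, frames {2,7}
2: hit
8: fault, evict 2, frames {7,8}
5: fault, evict 7, frames {8,5}
Hits: 2.

2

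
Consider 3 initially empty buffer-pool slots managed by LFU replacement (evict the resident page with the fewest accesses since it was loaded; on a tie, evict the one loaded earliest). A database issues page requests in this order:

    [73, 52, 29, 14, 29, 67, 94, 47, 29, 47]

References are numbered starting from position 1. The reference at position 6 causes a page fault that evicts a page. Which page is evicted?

52

pos 1: 73 -> miss, frames {73}
pos 2: 52 -> miss, frames {73,52}
pos 3: 29 -> miss, frames {73,52,29}
pos 4: 14 -> miss, evict 73, frames {52,29,14}
pos 5: 29 -> hit
pos 6: 67 -> miss, evict 52, frames {29,14,67}
At position 6, page 52 is evicted.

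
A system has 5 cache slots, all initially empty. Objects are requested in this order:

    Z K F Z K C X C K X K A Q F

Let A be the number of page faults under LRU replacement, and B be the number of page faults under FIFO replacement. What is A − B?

1

Under LRU: F F F . . F F . . . . F F F → 8 faults.
Under FIFO: F F F . . F F . . . . F F . → 7 faults.
A − B = 8 − 7 = 1.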